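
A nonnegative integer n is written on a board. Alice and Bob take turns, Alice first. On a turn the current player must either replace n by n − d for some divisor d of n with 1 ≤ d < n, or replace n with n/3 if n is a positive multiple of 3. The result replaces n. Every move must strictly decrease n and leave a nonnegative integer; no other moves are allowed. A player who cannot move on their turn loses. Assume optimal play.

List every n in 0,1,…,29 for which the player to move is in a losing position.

0, 1, 4, 7, 9, 11, 13, 15, 17, 19, 23, 25, 28

Label each position W (a win for the player to move) or L (a loss). A position with no legal move is L; any other position is W exactly when some move reaches an L, and L when every move reaches a W.
n=0: no move → L
n=1: no move → L
n=2: →1(L), so W
n=3: →1(L), so W
n=4: →2(W), 3(W) — all W, so L
n=5: →4(L), so W
n=6: →4(L), so W
n=7: →6(W) only, which is W, so L
n=8: →4(L), so W
n=9: →3(W), 6(W), 8(W) — all W, so L
n=10: →9(L), so W
n=11: →10(W) only, which is W, so L
n=12: →4(L), so W
n=13: →12(W) only, which is W, so L
n=14: →7(L), so W
n=15: →5(W), 10(W), 12(W), 14(W) — all W, so L
n=16: →15(L), so W
n=17: →16(W) only, which is W, so L
n=18: →9(L), so W
n=19: →18(W) only, which is W, so L
n=20: →15(L), so W
n=21: →7(L), so W
n=22: →11(L), so W
n=23: →22(W) only, which is W, so L
n=24: →23(L), so W
n=25: →20(W), 24(W) — all W, so L
n=26: →13(L), so W
n=27: →9(L), so W
n=28: →14(W), 21(W), 24(W), 26(W), 27(W) — all W, so L
n=29: →28(L), so W
The losing starting values of n are exactly the entries labelled L in this table (13 of them).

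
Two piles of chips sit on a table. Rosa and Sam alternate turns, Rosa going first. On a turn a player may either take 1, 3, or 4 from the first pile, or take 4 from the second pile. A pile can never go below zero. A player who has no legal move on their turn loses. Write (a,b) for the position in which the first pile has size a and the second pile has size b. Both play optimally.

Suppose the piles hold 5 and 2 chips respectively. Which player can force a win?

Rosa wins.

Label each position W (a win for the player to move) or L (a loss). A position with no legal move is L; any other position is W exactly when some move reaches an L, and L when every move reaches a W.
No move ever increases a pile, so every position that can arise here has a ≤ 5 and b ≤ 2; it is enough to label the cells with 0 ≤ a ≤ 5 and 0 ≤ b ≤ 2.
Every move lowers a or b (never raises either), so fill the grid row by row in increasing a, and left to right within a row: each cell's successors are then already labelled.
      b=0  b=1  b=2
a=0:    L    L    L
a=1:    W    W    W
a=2:    L    L    L
a=3:    W    W    W
a=4:    W    W    W
a=5:    W    W    W
Cells with no legal move (terminal, hence L): (0,0), (0,1), (0,2).
The remaining L cells, each justified by listing all of its moves:
(2,0): only reaches (1,0)(W), which is W → L
(2,1): only reaches (1,1)(W), which is W → L
(2,2): only reaches (1,2)(W), which is W → L
Every other cell has at least one move into one of the L cells above, so it is W.
From (5,2) Rosa can move to (2,2), reaching an L position.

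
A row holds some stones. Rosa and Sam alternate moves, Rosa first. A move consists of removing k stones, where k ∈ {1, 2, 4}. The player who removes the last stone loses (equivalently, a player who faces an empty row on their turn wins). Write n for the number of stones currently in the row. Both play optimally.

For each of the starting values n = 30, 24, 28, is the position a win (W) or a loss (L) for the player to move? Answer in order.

30: W, 24: W, 28: L

Positions with no move are W. A position that does have a move is losing for the player to move precisely when every available move leads to a winning position for the opponent. Fill in the labels:
n=0: no move; the opponent has just taken the last stone and therefore loses → W
n=1: the only move is to 0(W), a W ⇒ L
n=2: can move to 1, which is L ⇒ W
n=3: can move to 1, which is L ⇒ W
n=4: moves to 3(W), 2(W), 0(W); every one is W ⇒ L
n=5: can move to 4, which is L ⇒ W
n=6: can move to 4, which is L ⇒ W
n=7: moves to 6(W), 5(W), 3(W); every one is W ⇒ L
n=8: can move to 7, which is L ⇒ W
n=9: can move to 7, which is L ⇒ W
n=10: moves to 9(W), 8(W), 6(W); every one is W ⇒ L
n=11: can move to 10, which is L ⇒ W
n=12: can move to 10, which is L ⇒ W
n=13: moves to 12(W), 11(W), 9(W); every one is W ⇒ L
n=14: can move to 13, which is L ⇒ W
n=15: can move to 13, which is L ⇒ W
n=16: moves to 15(W), 14(W), 12(W); every one is W ⇒ L
n=17: can move to 16, which is L ⇒ W
n=18: can move to 16, which is L ⇒ W
n=19: moves to 18(W), 17(W), 15(W); every one is W ⇒ L
n=20: can move to 19, which is L ⇒ W
n=21: can move to 19, which is L ⇒ W
n=22: moves to 21(W), 20(W), 18(W); every one is W ⇒ L
n=23: can move to 22, which is L ⇒ W
n=24: can move to 22, which is L ⇒ W
n=25: moves to 24(W), 23(W), 21(W); every one is W ⇒ L
n=26: can move to 25, which is L ⇒ W
n=27: can move to 25, which is L ⇒ W
n=28: moves to 27(W), 26(W), 24(W); every one is W ⇒ L
n=29: can move to 28, which is L ⇒ W
n=30: can move to 28, which is L ⇒ W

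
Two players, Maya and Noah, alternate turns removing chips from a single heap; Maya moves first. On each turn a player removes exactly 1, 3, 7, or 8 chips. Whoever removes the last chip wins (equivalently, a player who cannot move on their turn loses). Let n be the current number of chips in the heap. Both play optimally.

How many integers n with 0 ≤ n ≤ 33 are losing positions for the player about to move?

Label each position W (a win for the player to move) or L (a loss). A position with no legal move is L; any other position is W exactly when some move reaches an L, and L when every move reaches a W.
n=0: no move → L
n=1: →0(L), so W
n=2: →1(W) only, which is W, so L
n=3: →2(L), so W
n=4: →3(W), 1(W) — all W, so L
n=5: →4(L), so W
n=6: →5(W), 3(W) — all W, so L
n=7: →6(L), so W
n=8: →0(L), so W
n=9: →6(L), so W
n=10: →2(L), so W
n=11: →4(L), so W
n=12: →4(L), so W
n=13: →6(L), so W
n=14: →6(L), so W
n=15: →14(W), 12(W), 8(W), 7(W) — all W, so L
n=16: →15(L), so W
n=17: →16(W), 14(W), 10(W), 9(W) — all W, so L
n=18: →17(L), so W
n=19: →18(W), 16(W), 12(W), 11(W) — all W, so L
n=20: →19(L), so W
n=21: →20(W), 18(W), 14(W), 13(W) — all W, so L
n=22: →21(L), so W
n=23: →15(L), so W
n=24: →21(L), so W
n=25: →17(L), so W
n=26: →19(L), so W
n=27: →19(L), so W
n=28: →21(L), so W
n=29: →21(L), so W
n=30: →29(W), 27(W), 23(W), 22(W) — all W, so L
n=31: →30(L), so W
n=32: →31(W), 29(W), 25(W), 24(W) — all W, so L
n=33: →32(L), so W
L entries with 0 ≤ n ≤ 33: n = 0, 2, 4, 6, 15, 17, 19, 21, 30, 32; that makes 10.

10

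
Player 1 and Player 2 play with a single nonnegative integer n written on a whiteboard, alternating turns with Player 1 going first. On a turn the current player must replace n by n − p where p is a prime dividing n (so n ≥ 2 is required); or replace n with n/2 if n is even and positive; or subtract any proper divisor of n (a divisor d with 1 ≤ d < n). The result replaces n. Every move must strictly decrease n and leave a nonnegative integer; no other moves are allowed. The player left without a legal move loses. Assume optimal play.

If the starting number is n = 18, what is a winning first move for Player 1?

Label each position W (a win for the player to move) or L (a loss). A position with no legal move is L; any other position is W exactly when some move reaches an L, and L when every move reaches a W.
n=0: no move → L
n=1: no move → L
n=2: W (go to 0, an L position)
n=3: W (go to 0, an L position)
n=4: L (options 2(W), 3(W) are all W)
n=5: W (go to 0, an L position)
n=6: W (go to 4, an L position)
n=7: W (go to 0, an L position)
n=8: W (go to 4, an L position)
n=9: L (options 6(W), 8(W) are all W)
n=10: W (go to 9, an L position)
n=11: W (go to 0, an L position)
n=12: W (go to 9, an L position)
n=13: W (go to 0, an L position)
n=14: L (options 7(W), 12(W), 13(W) are all W)
n=15: W (go to 14, an L position)
n=16: W (go to 14, an L position)
n=17: W (go to 0, an L position)
n=18: W (go to 9, an L position)
From 18, the L positions reachable in one move are: 9.

Move to 9.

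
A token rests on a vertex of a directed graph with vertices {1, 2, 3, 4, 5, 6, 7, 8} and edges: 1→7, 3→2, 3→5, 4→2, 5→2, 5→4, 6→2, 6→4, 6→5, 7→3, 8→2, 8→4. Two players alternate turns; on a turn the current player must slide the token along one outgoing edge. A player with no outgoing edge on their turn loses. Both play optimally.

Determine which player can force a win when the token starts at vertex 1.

The first player wins.

Positions with no move are L. A position that does have a move is losing for the player to move precisely when every available move leads to a winning position for the opponent. Fill in the labels:
Every edge goes from a vertex to one that appears earlier in the order 2, 4, 5, 8, 3, 6, 7, 1, so processing vertices in that order labels each vertex after all of its successors.
2: no outgoing edge → L
4: can move to 2, which is L ⇒ W
5: can move to 2, which is L ⇒ W
8: can move to 2, which is L ⇒ W
3: can move to 2, which is L ⇒ W
6: can move to 2, which is L ⇒ W
7: the only move is to 3(W), a W ⇒ L
1: can move to 7, which is L ⇒ W
From 1 the player to move can move to 7, reaching an L position.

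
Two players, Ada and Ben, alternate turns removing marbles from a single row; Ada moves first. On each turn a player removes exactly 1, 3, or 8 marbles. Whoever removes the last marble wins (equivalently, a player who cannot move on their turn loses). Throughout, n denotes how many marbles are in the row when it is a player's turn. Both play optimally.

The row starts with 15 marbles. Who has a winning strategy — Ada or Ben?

Use the standard recursion: the mover loses at a terminal position; elsewhere, the mover wins exactly when some move hands the opponent an L position.
n=0: no move → L
n=1: →0(L), so W
n=2: →1(W) only, which is W, so L
n=3: →2(L), so W
n=4: →3(W), 1(W) — all W, so L
n=5: →4(L), so W
n=6: →5(W), 3(W) — all W, so L
n=7: →6(L), so W
n=8: →0(L), so W
n=9: →6(L), so W
n=10: →2(L), so W
n=11: →10(W), 8(W), 3(W) — all W, so L
n=12: →11(L), so W
n=13: →12(W), 10(W), 5(W) — all W, so L
n=14: →13(L), so W
n=15: →14(W), 12(W), 7(W) — all W, so L
The starting position 15 is L: whatever Ada does, the opponent receives a W position.

Ben wins.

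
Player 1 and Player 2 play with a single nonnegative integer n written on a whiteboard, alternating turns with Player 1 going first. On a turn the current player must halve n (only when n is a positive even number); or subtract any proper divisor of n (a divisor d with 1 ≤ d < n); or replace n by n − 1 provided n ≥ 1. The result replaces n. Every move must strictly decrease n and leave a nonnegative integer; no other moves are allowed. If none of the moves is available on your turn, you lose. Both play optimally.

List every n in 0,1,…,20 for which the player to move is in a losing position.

0, 2, 5, 7, 9, 11, 13, 15, 17, 19

Label each position W (a win for the player to move) or L (a loss). A position with no legal move is L; any other position is W exactly when some move reaches an L, and L when every move reaches a W.
n=0: no move → L
n=1: →0(L), so W
n=2: →1(W) only, which is W, so L
n=3: →2(L), so W
n=4: →2(L), so W
n=5: →4(W) only, which is W, so L
n=6: →5(L), so W
n=7: →6(W) only, which is W, so L
n=8: →7(L), so W
n=9: →6(W), 8(W) — all W, so L
n=10: →5(L), so W
n=11: →10(W) only, which is W, so L
n=12: →9(L), so W
n=13: →12(W) only, which is W, so L
n=14: →7(L), so W
n=15: →10(W), 12(W), 14(W) — all W, so L
n=16: →15(L), so W
n=17: →16(W) only, which is W, so L
n=18: →9(L), so W
n=19: →18(W) only, which is W, so L
n=20: →15(L), so W
The losing starting values of n are exactly the entries labelled L in this table (10 of them).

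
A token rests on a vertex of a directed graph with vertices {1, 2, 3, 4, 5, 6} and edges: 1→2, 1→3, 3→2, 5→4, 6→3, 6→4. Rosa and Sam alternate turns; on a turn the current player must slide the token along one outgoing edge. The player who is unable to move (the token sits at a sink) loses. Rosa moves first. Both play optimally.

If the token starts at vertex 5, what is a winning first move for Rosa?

Label each position W (a win for the player to move) or L (a loss). A position with no legal move is L; any other position is W exactly when some move reaches an L, and L when every move reaches a W.
Every edge goes from a vertex to one that appears earlier in the order 2, 4, 3, 6, 1, 5, so processing vertices in that order labels each vertex after all of its successors.
2: no outgoing edge → L
4: no outgoing edge → L
3: →2(L), so W
6: →4(L), so W
1: →2(L), so W
5: →4(L), so W
From 5, the L positions reachable in one move are: 4.

Move to 4.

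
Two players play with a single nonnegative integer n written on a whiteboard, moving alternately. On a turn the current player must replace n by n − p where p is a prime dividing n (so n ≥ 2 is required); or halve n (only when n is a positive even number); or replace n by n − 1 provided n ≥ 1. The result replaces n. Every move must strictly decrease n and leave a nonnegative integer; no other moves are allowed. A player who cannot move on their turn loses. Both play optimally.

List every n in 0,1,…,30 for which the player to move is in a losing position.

Classify positions by backward induction: terminal positions (no move available) are L. From any other position, the mover wins iff some move reaches an L.
n=0: no move → L
n=1: reaches L-position 0 → W
n=2: reaches L-position 0 → W
n=3: reaches L-position 0 → W
n=4: only reaches 2(W), 3(W), all W → L
n=5: reaches L-position 0 → W
n=6: reaches L-position 4 → W
n=7: reaches L-position 0 → W
n=8: reaches L-position 4 → W
n=9: only reaches 6(W), 8(W), all W → L
n=10: reaches L-position 9 → W
n=11: reaches L-position 0 → W
n=12: reaches L-position 9 → W
n=13: reaches L-position 0 → W
n=14: only reaches 7(W), 12(W), 13(W), all W → L
n=15: reaches L-position 14 → W
n=16: reaches L-position 14 → W
n=17: reaches L-position 0 → W
n=18: reaches L-position 9 → W
n=19: reaches L-position 0 → W
n=20: only reaches 10(W), 15(W), 18(W), 19(W), all W → L
n=21: reaches L-position 14 → W
n=22: reaches L-position 20 → W
n=23: reaches L-position 0 → W
n=24: only reaches 12(W), 21(W), 22(W), 23(W), all W → L
n=25: reaches L-position 20 → W
n=26: reaches L-position 24 → W
n=27: reaches L-position 24 → W
n=28: reaches L-position 14 → W
n=29: reaches L-position 0 → W
n=30: only reaches 15(W), 25(W), 27(W), 28(W), 29(W), all W → L
The losing starting values of n are exactly the entries labelled L in this table (7 of them).

0, 4, 9, 14, 20, 24, 30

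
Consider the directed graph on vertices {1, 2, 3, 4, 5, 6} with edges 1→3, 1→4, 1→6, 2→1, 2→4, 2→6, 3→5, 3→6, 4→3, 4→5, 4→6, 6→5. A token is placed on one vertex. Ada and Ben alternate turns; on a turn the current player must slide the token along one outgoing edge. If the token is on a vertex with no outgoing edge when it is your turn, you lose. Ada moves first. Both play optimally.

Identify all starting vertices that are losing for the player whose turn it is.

1, 5

Use the standard recursion: the mover loses at a terminal position; elsewhere, the mover wins exactly when some move hands the opponent an L position.
Every edge goes from a vertex to one that appears earlier in the order 5, 6, 3, 4, 1, 2, so processing vertices in that order labels each vertex after all of its successors.
5: no outgoing edge → L
6: W (go to 5, an L position)
3: W (go to 5, an L position)
4: W (go to 5, an L position)
1: L (options 4(W), 3(W), 6(W) are all W)
2: W (go to 1, an L position)
The losing starting vertices are exactly the entries labelled L in this table (2 of them).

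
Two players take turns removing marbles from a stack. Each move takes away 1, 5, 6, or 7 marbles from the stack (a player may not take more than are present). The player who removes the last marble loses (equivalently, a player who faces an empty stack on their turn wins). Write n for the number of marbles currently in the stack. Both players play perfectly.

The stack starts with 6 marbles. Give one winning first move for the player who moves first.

Label each position W (a win for the player to move) or L (a loss). A position with no legal move is W; any other position is W exactly when some move reaches an L, and L when every move reaches a W.
n=0: no move; the opponent has just taken the last marble and therefore loses → W
n=1: →0(W) only, which is W, so L
n=2: →1(L), so W
n=3: →2(W) only, which is W, so L
n=4: →3(L), so W
n=5: →4(W), 0(W) — all W, so L
n=6: →5(L), so W
From 6, the L positions reachable in one move are: 5, 1. Any move reaching one of these is winning.

Remove 1, leaving 5.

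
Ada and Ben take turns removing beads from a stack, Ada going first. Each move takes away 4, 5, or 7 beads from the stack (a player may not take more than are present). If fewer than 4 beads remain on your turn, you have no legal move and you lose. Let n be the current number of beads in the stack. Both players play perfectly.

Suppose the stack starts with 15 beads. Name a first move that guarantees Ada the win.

Work bottom-up. With no move the player to move loses. Otherwise the position is W if at least one move leads to an L position for the opponent, and L if every move leads to a W.
n=0: no move → L
n=1: no move → L
n=2: no move → L
n=3: no move → L
n=4: →0(L), so W
n=5: →1(L), so W
n=6: →2(L), so W
n=7: →3(L), so W
n=8: →3(L), so W
n=9: →2(L), so W
n=10: →3(L), so W
n=11: →7(W), 6(W), 4(W) — all W, so L
n=12: →8(W), 7(W), 5(W) — all W, so L
n=13: →9(W), 8(W), 6(W) — all W, so L
n=14: →10(W), 9(W), 7(W) — all W, so L
n=15: →11(L), so W
From 15, the L positions reachable in one move are: 11.

Remove 4, leaving 11.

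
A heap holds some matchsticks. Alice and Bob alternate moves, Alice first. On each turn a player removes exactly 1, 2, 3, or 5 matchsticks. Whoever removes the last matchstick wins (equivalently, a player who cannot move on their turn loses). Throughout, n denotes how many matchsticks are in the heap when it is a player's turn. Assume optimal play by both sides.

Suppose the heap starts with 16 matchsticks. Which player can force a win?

Bob wins.

Positions with no move are L. A position that does have a move is losing for the player to move precisely when every available move leads to a winning position for the opponent. Fill in the labels:
n=0: no move → L
n=1: reaches L-position 0 → W
n=2: reaches L-position 0 → W
n=3: reaches L-position 0 → W
n=4: only reaches 3(W), 2(W), 1(W), all W → L
n=5: reaches L-position 4 → W
n=6: reaches L-position 4 → W
n=7: reaches L-position 4 → W
n=8: only reaches 7(W), 6(W), 5(W), 3(W), all W → L
n=9: reaches L-position 8 → W
n=10: reaches L-position 8 → W
n=11: reaches L-position 8 → W
n=12: only reaches 11(W), 10(W), 9(W), 7(W), all W → L
n=13: reaches L-position 12 → W
n=14: reaches L-position 12 → W
n=15: reaches L-position 12 → W
n=16: only reaches 15(W), 14(W), 13(W), 11(W), all W → L
Every move from 16 reaches a W position, so the mover loses.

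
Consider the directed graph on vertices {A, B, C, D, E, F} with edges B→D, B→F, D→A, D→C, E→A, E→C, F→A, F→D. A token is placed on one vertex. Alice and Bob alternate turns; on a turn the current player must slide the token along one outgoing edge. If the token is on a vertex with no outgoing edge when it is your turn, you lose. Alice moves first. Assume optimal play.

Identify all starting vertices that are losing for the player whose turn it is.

Label each position W (a win for the player to move) or L (a loss). A position with no legal move is L; any other position is W exactly when some move reaches an L, and L when every move reaches a W.
Every edge goes from a vertex to one that appears earlier in the order C, A, D, F, B, E, so processing vertices in that order labels each vertex after all of its successors.
C: no outgoing edge → L
A: no outgoing edge → L
D: reaches L-position A → W
F: reaches L-position A → W
B: only reaches F(W), D(W), all W → L
E: reaches L-position A → W
Reading off the rows marked L gives the requested list; there are 3 such vertices.

A, B, C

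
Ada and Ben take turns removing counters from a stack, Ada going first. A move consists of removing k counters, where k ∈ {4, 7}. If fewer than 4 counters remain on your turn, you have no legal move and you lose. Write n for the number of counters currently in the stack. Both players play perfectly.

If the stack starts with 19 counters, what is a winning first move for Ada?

Remove 7, leaving 12.

Work bottom-up. With no move the player to move loses. Otherwise the position is W if at least one move leads to an L position for the opponent, and L if every move leads to a W.
n=0: no move → L
n=1: no move → L
n=2: no move → L
n=3: no move → L
n=4: W (go to 0, an L position)
n=5: W (go to 1, an L position)
n=6: W (go to 2, an L position)
n=7: W (go to 3, an L position)
n=8: W (go to 1, an L position)
n=9: W (go to 2, an L position)
n=10: W (go to 3, an L position)
n=11: L (options 7(W), 4(W) are all W)
n=12: L (options 8(W), 5(W) are all W)
n=13: L (options 9(W), 6(W) are all W)
n=14: L (options 10(W), 7(W) are all W)
n=15: W (go to 11, an L position)
n=16: W (go to 12, an L position)
n=17: W (go to 13, an L position)
n=18: W (go to 14, an L position)
n=19: W (go to 12, an L position)
From 19, the L positions reachable in one move are: 12.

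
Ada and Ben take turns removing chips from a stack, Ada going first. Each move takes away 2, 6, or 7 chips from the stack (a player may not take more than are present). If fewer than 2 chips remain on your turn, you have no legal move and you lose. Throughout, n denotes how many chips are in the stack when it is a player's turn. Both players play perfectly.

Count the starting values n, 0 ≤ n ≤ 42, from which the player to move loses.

17

Label each position W (a win for the player to move) or L (a loss). A position with no legal move is L; any other position is W exactly when some move reaches an L, and L when every move reaches a W.
n=0: no move → L
n=1: no move → L
n=2: W (go to 0, an L position)
n=3: W (go to 1, an L position)
n=4: L (sole option 2(W) is W)
n=5: L (sole option 3(W) is W)
n=6: W (go to 4, an L position)
n=7: W (go to 5, an L position)
n=8: W (go to 1, an L position)
n=9: L (options 7(W), 3(W), 2(W) are all W)
n=10: W (go to 4, an L position)
n=11: W (go to 9, an L position)
n=12: W (go to 5, an L position)
n=13: L (options 11(W), 7(W), 6(W) are all W)
n=14: L (options 12(W), 8(W), 7(W) are all W)
n=15: W (go to 13, an L position)
n=16: W (go to 14, an L position)
n=17: L (options 15(W), 11(W), 10(W) are all W)
n=18: L (options 16(W), 12(W), 11(W) are all W)
n=19: W (go to 17, an L position)
n=20: W (go to 18, an L position)
n=21: W (go to 14, an L position)
n=22: L (options 20(W), 16(W), 15(W) are all W)
n=23: W (go to 17, an L position)
n=24: W (go to 22, an L position)
n=25: W (go to 18, an L position)
n=26: L (options 24(W), 20(W), 19(W) are all W)
n=27: L (options 25(W), 21(W), 20(W) are all W)
n=28: W (go to 26, an L position)
n=29: W (go to 27, an L position)
n=30: L (options 28(W), 24(W), 23(W) are all W)
n=31: L (options 29(W), 25(W), 24(W) are all W)
n=32: W (go to 30, an L position)
n=33: W (go to 31, an L position)
n=34: W (go to 27, an L position)
n=35: L (options 33(W), 29(W), 28(W) are all W)
n=36: W (go to 30, an L position)
n=37: W (go to 35, an L position)
n=38: W (go to 31, an L position)
n=39: L (options 37(W), 33(W), 32(W) are all W)
n=40: L (options 38(W), 34(W), 33(W) are all W)
n=41: W (go to 39, an L position)
n=42: W (go to 40, an L position)
L entries with 0 ≤ n ≤ 42: n = 0, 1, 4, 5, 9, 13, 14, 17, 18, 22, 26, 27, 30, 31, 35, 39, 40; that makes 17.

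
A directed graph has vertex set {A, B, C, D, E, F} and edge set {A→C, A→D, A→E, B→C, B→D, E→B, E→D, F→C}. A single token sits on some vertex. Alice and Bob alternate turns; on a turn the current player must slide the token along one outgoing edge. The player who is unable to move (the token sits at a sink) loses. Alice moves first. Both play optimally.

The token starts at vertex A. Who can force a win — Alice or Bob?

Label each position W (a win for the player to move) or L (a loss). A position with no legal move is L; any other position is W exactly when some move reaches an L, and L when every move reaches a W.
Every edge goes from a vertex to one that appears earlier in the order C, D, B, E, A, F, so processing vertices in that order labels each vertex after all of its successors.
C: no outgoing edge → L
D: no outgoing edge → L
B: reaches L-position D → W
E: reaches L-position D → W
A: reaches L-position D → W
F: reaches L-position C → W
The starting position A is W: Alice should move to D, handing over an L position.

Alice wins.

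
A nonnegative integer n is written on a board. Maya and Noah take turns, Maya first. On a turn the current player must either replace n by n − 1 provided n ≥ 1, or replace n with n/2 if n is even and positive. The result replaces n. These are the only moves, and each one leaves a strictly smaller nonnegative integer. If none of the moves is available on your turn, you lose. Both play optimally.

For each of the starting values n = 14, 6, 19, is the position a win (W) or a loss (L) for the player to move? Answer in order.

Classify positions by backward induction: terminal positions (no move available) are L. From any other position, the mover wins iff some move reaches an L.
n=0: no move → L
n=1: reaches L-position 0 → W
n=2: only reaches 1(W), which is W → L
n=3: reaches L-position 2 → W
n=4: reaches L-position 2 → W
n=5: only reaches 4(W), which is W → L
n=6: reaches L-position 5 → W
n=7: only reaches 6(W), which is W → L
n=8: reaches L-position 7 → W
n=9: only reaches 8(W), which is W → L
n=10: reaches L-position 5 → W
n=11: only reaches 10(W), which is W → L
n=12: reaches L-position 11 → W
n=13: only reaches 12(W), which is W → L
n=14: reaches L-position 7 → W
n=15: only reaches 14(W), which is W → L
n=16: reaches L-position 15 → W
n=17: only reaches 16(W), which is W → L
n=18: reaches L-position 9 → W
n=19: only reaches 18(W), which is W → L

14: W, 6: W, 19: L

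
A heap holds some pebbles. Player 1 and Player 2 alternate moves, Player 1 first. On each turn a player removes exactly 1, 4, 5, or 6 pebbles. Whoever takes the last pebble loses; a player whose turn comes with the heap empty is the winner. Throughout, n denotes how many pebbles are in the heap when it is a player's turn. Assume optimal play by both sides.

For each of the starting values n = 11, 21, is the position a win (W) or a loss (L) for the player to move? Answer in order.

Compute win/loss labels from the base case upward. A position with no move is W. Any other position is W if it can reach an L in one move, else L.
n=0: no move; the opponent has just taken the last pebble and therefore loses → W
n=1: only reaches 0(W), which is W → L
n=2: reaches L-position 1 → W
n=3: only reaches 2(W), which is W → L
n=4: reaches L-position 3 → W
n=5: reaches L-position 1 → W
n=6: reaches L-position 1 → W
n=7: reaches L-position 3 → W
n=8: reaches L-position 3 → W
n=9: reaches L-position 3 → W
n=10: only reaches 9(W), 6(W), 5(W), 4(W), all W → L
n=11: reaches L-position 10 → W
n=12: only reaches 11(W), 8(W), 7(W), 6(W), all W → L
n=13: reaches L-position 12 → W
n=14: reaches L-position 10 → W
n=15: reaches L-position 10 → W
n=16: reaches L-position 12 → W
n=17: reaches L-position 12 → W
n=18: reaches L-position 12 → W
n=19: only reaches 18(W), 15(W), 14(W), 13(W), all W → L
n=20: reaches L-position 19 → W
n=21: only reaches 20(W), 17(W), 16(W), 15(W), all W → L

11: W, 21: L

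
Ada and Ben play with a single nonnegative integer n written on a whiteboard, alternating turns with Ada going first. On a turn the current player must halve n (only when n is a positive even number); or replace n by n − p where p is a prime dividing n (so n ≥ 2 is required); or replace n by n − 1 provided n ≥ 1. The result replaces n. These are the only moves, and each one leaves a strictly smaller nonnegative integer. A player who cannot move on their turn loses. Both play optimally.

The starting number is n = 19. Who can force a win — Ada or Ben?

Compute win/loss labels from the base case upward. A position with no move is L. Any other position is W if it can reach an L in one move, else L.
n=0: no move → L
n=1: W (go to 0, an L position)
n=2: W (go to 0, an L position)
n=3: W (go to 0, an L position)
n=4: L (options 2(W), 3(W) are all W)
n=5: W (go to 0, an L position)
n=6: W (go to 4, an L position)
n=7: W (go to 0, an L position)
n=8: W (go to 4, an L position)
n=9: L (options 6(W), 8(W) are all W)
n=10: W (go to 9, an L position)
n=11: W (go to 0, an L position)
n=12: W (go to 9, an L position)
n=13: W (go to 0, an L position)
n=14: L (options 7(W), 12(W), 13(W) are all W)
n=15: W (go to 14, an L position)
n=16: W (go to 14, an L position)
n=17: W (go to 0, an L position)
n=18: W (go to 9, an L position)
n=19: W (go to 0, an L position)
From 19 Ada can move to 0, reaching an L position.

Ada wins.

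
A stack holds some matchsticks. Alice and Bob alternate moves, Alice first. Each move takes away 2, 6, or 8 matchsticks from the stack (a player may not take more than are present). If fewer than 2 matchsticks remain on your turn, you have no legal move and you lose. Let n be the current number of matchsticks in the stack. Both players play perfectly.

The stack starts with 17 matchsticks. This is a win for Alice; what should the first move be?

Remove 2, leaving 15.

Use the standard recursion: the mover loses at a terminal position; elsewhere, the mover wins exactly when some move hands the opponent an L position.
n=0: no move → L
n=1: no move → L
n=2: →0(L), so W
n=3: →1(L), so W
n=4: →2(W) only, which is W, so L
n=5: →3(W) only, which is W, so L
n=6: →4(L), so W
n=7: →5(L), so W
n=8: →0(L), so W
n=9: →1(L), so W
n=10: →4(L), so W
n=11: →5(L), so W
n=12: →4(L), so W
n=13: →5(L), so W
n=14: →12(W), 8(W), 6(W) — all W, so L
n=15: →13(W), 9(W), 7(W) — all W, so L
n=16: →14(L), so W
n=17: →15(L), so W
From 17, the L positions reachable in one move are: 15.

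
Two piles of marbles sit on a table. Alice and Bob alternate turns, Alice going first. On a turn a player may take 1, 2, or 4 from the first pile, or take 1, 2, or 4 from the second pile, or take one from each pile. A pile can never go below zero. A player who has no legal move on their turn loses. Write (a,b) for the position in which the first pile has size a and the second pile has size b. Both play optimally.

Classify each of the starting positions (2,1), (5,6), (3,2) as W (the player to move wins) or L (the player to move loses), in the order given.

Compute win/loss labels from the base case upward. A position with no move is L. Any other position is W if it can reach an L in one move, else L.
No move ever increases a pile, so every position that can arise here has a ≤ 5 and b ≤ 6; it is enough to label the cells with 0 ≤ a ≤ 5 and 0 ≤ b ≤ 6.
Every move lowers a or b (never raises either), so fill the grid row by row in increasing a, and left to right within a row: each cell's successors are then already labelled.
      b=0  b=1  b=2  b=3  b=4  b=5  b=6
a=0:    L    W    W    L    W    W    L
a=1:    W    W    L    W    W    L    W
a=2:    W    L    W    W    L    W    W
a=3:    L    W    W    L    W    W    L
a=4:    W    W    L    W    W    L    W
a=5:    W    L    W    W    L    W    W
Cells with no legal move (terminal, hence L): (0,0).
The remaining L cells, each justified by listing all of its moves:
(0,3): →(0,2)(W), (0,1)(W) — all W, so L
(0,6): →(0,5)(W), (0,4)(W), (0,2)(W) — all W, so L
(1,2): →(0,2)(W), (1,1)(W), (1,0)(W), (0,1)(W) — all W, so L
(1,5): →(0,5)(W), (1,4)(W), (1,3)(W), (1,1)(W), (0,4)(W) — all W, so L
(2,1): →(1,1)(W), (0,1)(W), (2,0)(W), (1,0)(W) — all W, so L
(2,4): →(1,4)(W), (0,4)(W), (2,3)(W), (2,2)(W), (2,0)(W), (1,3)(W) — all W, so L
(3,0): →(2,0)(W), (1,0)(W) — all W, so L
(3,3): →(2,3)(W), (1,3)(W), (3,2)(W), (3,1)(W), (2,2)(W) — all W, so L
(3,6): →(2,6)(W), (1,6)(W), (3,5)(W), (3,4)(W), (3,2)(W), (2,5)(W) — all W, so L
(4,2): →(3,2)(W), (2,2)(W), (0,2)(W), (4,1)(W), (4,0)(W), (3,1)(W) — all W, so L
(4,5): →(3,5)(W), (2,5)(W), (0,5)(W), (4,4)(W), (4,3)(W), (4,1)(W), (3,4)(W) — all W, so L
(5,1): →(4,1)(W), (3,1)(W), (1,1)(W), (5,0)(W), (4,0)(W) — all W, so L
(5,4): →(4,4)(W), (3,4)(W), (1,4)(W), (5,3)(W), (5,2)(W), (5,0)(W), (4,3)(W) — all W, so L
Every other cell has at least one move into one of the L cells above, so it is W.
(2,1): one of the L cells justified above, so L
(5,6): the move to (3,6) reaches an L cell, so W
(3,2): the move to (1,2) reaches an L cell, so W

(2,1): L, (5,6): W, (3,2): W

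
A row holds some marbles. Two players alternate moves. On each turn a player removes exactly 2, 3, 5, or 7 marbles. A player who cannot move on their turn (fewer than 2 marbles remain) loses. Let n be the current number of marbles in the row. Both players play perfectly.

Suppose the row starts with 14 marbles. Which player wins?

The first player wins.

Compute win/loss labels from the base case upward. A position with no move is L. Any other position is W if it can reach an L in one move, else L.
n=0: no move → L
n=1: no move → L
n=2: W (go to 0, an L position)
n=3: W (go to 1, an L position)
n=4: W (go to 1, an L position)
n=5: W (go to 0, an L position)
n=6: W (go to 1, an L position)
n=7: W (go to 0, an L position)
n=8: W (go to 1, an L position)
n=9: L (options 7(W), 6(W), 4(W), 2(W) are all W)
n=10: L (options 8(W), 7(W), 5(W), 3(W) are all W)
n=11: W (go to 9, an L position)
n=12: W (go to 10, an L position)
n=13: W (go to 10, an L position)
n=14: W (go to 9, an L position)
The starting position 14 is W: the player to move should remove 5, leaving 9, handing over an L position.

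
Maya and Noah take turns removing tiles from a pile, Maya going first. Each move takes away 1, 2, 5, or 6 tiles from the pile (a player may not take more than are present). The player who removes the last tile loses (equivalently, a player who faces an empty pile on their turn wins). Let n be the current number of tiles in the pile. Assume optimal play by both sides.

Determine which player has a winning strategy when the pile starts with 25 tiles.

Build the W/L table. Terminal = W. A non-terminal position is W if it has a move to some L; otherwise it is L.
n=0: no move; the opponent has just taken the last tile and therefore loses → W
n=1: only reaches 0(W), which is W → L
n=2: reaches L-position 1 → W
n=3: reaches L-position 1 → W
n=4: only reaches 3(W), 2(W), all W → L
n=5: reaches L-position 4 → W
n=6: reaches L-position 4 → W
n=7: reaches L-position 1 → W
n=8: only reaches 7(W), 6(W), 3(W), 2(W), all W → L
n=9: reaches L-position 8 → W
n=10: reaches L-position 8 → W
n=11: only reaches 10(W), 9(W), 6(W), 5(W), all W → L
n=12: reaches L-position 11 → W
n=13: reaches L-position 11 → W
n=14: reaches L-position 8 → W
n=15: only reaches 14(W), 13(W), 10(W), 9(W), all W → L
n=16: reaches L-position 15 → W
n=17: reaches L-position 15 → W
n=18: only reaches 17(W), 16(W), 13(W), 12(W), all W → L
n=19: reaches L-position 18 → W
n=20: reaches L-position 18 → W
n=21: reaches L-position 15 → W
n=22: only reaches 21(W), 20(W), 17(W), 16(W), all W → L
n=23: reaches L-position 22 → W
n=24: reaches L-position 22 → W
n=25: only reaches 24(W), 23(W), 20(W), 19(W), all W → L
Every move from 25 reaches a W position, so the mover loses.

Noah wins.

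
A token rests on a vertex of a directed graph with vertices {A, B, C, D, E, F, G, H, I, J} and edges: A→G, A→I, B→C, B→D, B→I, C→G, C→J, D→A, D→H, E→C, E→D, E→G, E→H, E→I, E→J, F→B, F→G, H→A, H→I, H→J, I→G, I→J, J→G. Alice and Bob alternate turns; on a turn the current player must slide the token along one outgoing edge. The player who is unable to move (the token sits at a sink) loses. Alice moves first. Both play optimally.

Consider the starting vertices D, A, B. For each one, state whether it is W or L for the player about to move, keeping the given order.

D: W, A: W, B: L

Build the W/L table. Terminal = L. A non-terminal position is W if it has a move to some L; otherwise it is L.
Every edge goes from a vertex to one that appears earlier in the order G, J, I, A, H, D, C, B, F, E, so processing vertices in that order labels each vertex after all of its successors.
G: no outgoing edge → L
J: →G(L), so W
I: →G(L), so W
A: →G(L), so W
H: →A(W), I(W), J(W) — all W, so L
D: →H(L), so W
C: →G(L), so W
B: →C(W), D(W), I(W) — all W, so L
F: →B(L), so W
E: →H(L), so W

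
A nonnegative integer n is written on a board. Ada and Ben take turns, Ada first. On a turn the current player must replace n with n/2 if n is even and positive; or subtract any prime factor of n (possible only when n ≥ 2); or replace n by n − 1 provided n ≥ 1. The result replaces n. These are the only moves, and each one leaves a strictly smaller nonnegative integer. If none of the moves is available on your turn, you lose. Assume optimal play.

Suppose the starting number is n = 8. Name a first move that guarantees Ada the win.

Use the standard recursion: the mover loses at a terminal position; elsewhere, the mover wins exactly when some move hands the opponent an L position.
n=0: no move → L
n=1: can move to 0, which is L ⇒ W
n=2: can move to 0, which is L ⇒ W
n=3: can move to 0, which is L ⇒ W
n=4: moves to 2(W), 3(W); every one is W ⇒ L
n=5: can move to 0, which is L ⇒ W
n=6: can move to 4, which is L ⇒ W
n=7: can move to 0, which is L ⇒ W
n=8: can move to 4, which is L ⇒ W
From 8, the L positions reachable in one move are: 4.

Move to 4.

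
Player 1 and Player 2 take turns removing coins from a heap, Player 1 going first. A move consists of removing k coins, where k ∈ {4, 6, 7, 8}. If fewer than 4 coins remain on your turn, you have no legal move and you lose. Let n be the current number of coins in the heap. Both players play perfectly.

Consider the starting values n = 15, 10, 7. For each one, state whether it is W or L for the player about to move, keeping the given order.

15: L, 10: W, 7: W

Positions with no move are L. A position that does have a move is losing for the player to move precisely when every available move leads to a winning position for the opponent. Fill in the labels:
n=0: no move → L
n=1: no move → L
n=2: no move → L
n=3: no move → L
n=4: reaches L-position 0 → W
n=5: reaches L-position 1 → W
n=6: reaches L-position 2 → W
n=7: reaches L-position 3 → W
n=8: reaches L-position 2 → W
n=9: reaches L-position 3 → W
n=10: reaches L-position 3 → W
n=11: reaches L-position 3 → W
n=12: only reaches 8(W), 6(W), 5(W), 4(W), all W → L
n=13: only reaches 9(W), 7(W), 6(W), 5(W), all W → L
n=14: only reaches 10(W), 8(W), 7(W), 6(W), all W → L
n=15: only reaches 11(W), 9(W), 8(W), 7(W), all W → L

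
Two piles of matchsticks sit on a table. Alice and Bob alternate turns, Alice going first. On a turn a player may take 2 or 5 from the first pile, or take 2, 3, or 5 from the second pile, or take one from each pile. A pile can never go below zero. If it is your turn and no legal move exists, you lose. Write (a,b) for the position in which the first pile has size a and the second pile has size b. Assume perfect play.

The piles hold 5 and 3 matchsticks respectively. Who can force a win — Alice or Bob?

Bob wins.

Use the standard recursion: the mover loses at a terminal position; elsewhere, the mover wins exactly when some move hands the opponent an L position.
No move ever increases a pile, so every position that can arise here has a ≤ 5 and b ≤ 3; it is enough to label the cells with 0 ≤ a ≤ 5 and 0 ≤ b ≤ 3.
Every move lowers a or b (never raises either), so fill the grid row by row in increasing a, and left to right within a row: each cell's successors are then already labelled.
      b=0  b=1  b=2  b=3
a=0:    L    L    W    W
a=1:    L    W    W    W
a=2:    W    W    L    L
a=3:    W    L    L    W
a=4:    L    L    W    W
a=5:    W    W    W    L
Cells with no legal move (terminal, hence L): (0,0), (0,1), (1,0).
The remaining L cells, each justified by listing all of its moves:
(2,2): moves to (0,2)(W), (2,0)(W), (1,1)(W); every one is W ⇒ L
(2,3): moves to (0,3)(W), (2,1)(W), (2,0)(W), (1,2)(W); every one is W ⇒ L
(3,1): moves to (1,1)(W), (2,0)(W); every one is W ⇒ L
(3,2): moves to (1,2)(W), (3,0)(W), (2,1)(W); every one is W ⇒ L
(4,0): the only move is to (2,0)(W), a W ⇒ L
(4,1): moves to (2,1)(W), (3,0)(W); every one is W ⇒ L
(5,3): moves to (3,3)(W), (0,3)(W), (5,1)(W), (5,0)(W), (4,2)(W); every one is W ⇒ L
Every other cell has at least one move into one of the L cells above, so it is W.
Every move from (5,3) reaches a W position, so the mover loses.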